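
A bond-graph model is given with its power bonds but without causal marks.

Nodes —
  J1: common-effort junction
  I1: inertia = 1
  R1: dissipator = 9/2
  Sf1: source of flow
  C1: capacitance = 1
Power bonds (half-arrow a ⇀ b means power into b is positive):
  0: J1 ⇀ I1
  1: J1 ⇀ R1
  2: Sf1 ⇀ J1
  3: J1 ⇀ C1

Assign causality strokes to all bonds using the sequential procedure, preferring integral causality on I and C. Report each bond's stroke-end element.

β2 |Sf1  (Sf1: flow source, stroke at near end)
β0 |I1  (I1: I, integral causality)
β3 |J1  (prefer integral on C1)
β1 |R1  (common-e at J1 fixed by 3)

b0 |I1
b1 |R1
b2 |Sf1
b3 |J1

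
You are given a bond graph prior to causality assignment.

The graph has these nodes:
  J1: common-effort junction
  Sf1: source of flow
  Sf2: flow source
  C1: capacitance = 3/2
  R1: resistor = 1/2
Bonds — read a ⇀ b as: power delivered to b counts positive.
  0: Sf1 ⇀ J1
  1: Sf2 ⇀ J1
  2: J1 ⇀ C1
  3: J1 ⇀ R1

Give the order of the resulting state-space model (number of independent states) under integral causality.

1  (C1 all integral)

bond 0 stroke→Sf1  (Sf1 (Sf) sets flow on bond)
bond 1 stroke→Sf2  (Sf2: flow source, stroke at near end)
bond 2 stroke→J1  (C1 outputs effort q/C1)
bond 3 stroke→R1  (0-jn J1 has e-setter on 2)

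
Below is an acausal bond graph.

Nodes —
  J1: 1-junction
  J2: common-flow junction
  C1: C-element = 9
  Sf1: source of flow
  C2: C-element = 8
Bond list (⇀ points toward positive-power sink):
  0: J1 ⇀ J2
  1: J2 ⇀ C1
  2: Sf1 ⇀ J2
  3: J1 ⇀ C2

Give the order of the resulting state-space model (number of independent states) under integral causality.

2  (C1, C2 all integral)

#2 |Sf1  (source Sf1 imposes f)
#0 |J2  (common-f at J2 fixed by 2)
#1 |J2  (J2: bond 2 brought flow, rest push out)
#3 |J1  (J1: bond 0 brought flow, rest push out)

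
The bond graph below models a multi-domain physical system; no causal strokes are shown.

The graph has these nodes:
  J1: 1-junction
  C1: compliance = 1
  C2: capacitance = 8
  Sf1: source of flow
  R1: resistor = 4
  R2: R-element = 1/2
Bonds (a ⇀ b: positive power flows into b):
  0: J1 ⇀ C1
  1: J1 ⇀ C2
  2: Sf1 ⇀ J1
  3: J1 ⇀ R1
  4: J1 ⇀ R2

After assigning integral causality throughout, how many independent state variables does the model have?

2  (C1, C2 all integral)

b2 stroke→Sf1  (Sf1 fixes flow; stroke at Sf1)
b0 stroke→J1  (common-f at J1 fixed by 2)
b1 stroke→J1  (common-f at J1 fixed by 2)
b3 stroke→J1  (J1 flow already set via bond 2)
b4 stroke→J1  (common-f at J1 fixed by 2)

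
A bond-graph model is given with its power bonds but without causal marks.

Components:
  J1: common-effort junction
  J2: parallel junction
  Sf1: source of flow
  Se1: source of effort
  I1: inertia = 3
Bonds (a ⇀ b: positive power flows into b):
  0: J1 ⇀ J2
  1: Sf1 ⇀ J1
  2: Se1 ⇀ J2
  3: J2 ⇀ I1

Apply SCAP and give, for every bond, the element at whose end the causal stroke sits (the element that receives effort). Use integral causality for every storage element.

β0 |J1
β1 |Sf1
β2 |J2
β3 |I1

#1 stroke→Sf1  (source Sf1 imposes f)
#2 stroke→J2  (Se1 (Se) sets effort on bond)
#0 stroke→J1  (closing 0-jn rule on J1)
#3 stroke→I1  (J2 effort already set via bond 2)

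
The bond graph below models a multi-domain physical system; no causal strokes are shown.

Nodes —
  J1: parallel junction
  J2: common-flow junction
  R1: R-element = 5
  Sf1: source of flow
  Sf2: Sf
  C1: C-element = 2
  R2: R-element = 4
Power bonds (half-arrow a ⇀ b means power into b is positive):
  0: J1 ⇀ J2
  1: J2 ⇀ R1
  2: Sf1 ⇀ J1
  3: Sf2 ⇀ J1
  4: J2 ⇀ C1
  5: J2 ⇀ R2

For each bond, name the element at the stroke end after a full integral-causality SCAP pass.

bond 2 →Sf1  (Sf1: flow source, stroke at near end)
bond 3 →Sf2  (Sf2: flow source, stroke at near end)
bond 0 →J1  (only one effort-in slot at J1)
bond 1 →J2  (common-f at J2 fixed by 0)
bond 4 →J2  (J2 flow already set via bond 0)
bond 5 →J2  (J2: bond 0 brought flow, rest push out)

β0 →J1
β1 →J2
β2 →Sf1
β3 →Sf2
β4 →J2
β5 →J2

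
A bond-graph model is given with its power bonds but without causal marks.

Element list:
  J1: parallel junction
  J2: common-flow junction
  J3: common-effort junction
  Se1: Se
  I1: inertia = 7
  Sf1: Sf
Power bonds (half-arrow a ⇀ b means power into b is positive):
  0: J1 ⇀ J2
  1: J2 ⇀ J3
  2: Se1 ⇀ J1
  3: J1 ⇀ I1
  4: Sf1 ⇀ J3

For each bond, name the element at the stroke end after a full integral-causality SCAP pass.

b2 stroke at J1  (Se1: effort source, stroke at far end)
b4 stroke at Sf1  (Sf1 (Sf) sets flow on bond)
b0 stroke at J2  (J1: bond 2 brought effort, rest push out)
b3 stroke at I1  (0-jn J1 has e-setter on 2)
b1 stroke at J3  (closing 1-jn rule on J2)

#0 stroke→J2
#1 stroke→J3
#2 stroke→J1
#3 stroke→I1
#4 stroke→Sf1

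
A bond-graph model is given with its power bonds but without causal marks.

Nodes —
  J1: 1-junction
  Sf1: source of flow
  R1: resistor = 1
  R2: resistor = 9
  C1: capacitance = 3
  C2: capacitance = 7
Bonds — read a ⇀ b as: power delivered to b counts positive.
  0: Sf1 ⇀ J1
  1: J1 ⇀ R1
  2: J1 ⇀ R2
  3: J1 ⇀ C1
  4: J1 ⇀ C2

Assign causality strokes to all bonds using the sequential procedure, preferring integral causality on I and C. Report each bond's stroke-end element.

bond 0 stroke at Sf1  (Sf1 (Sf) sets flow on bond)
bond 1 stroke at J1  (1-jn J1 has f-setter on 0)
bond 2 stroke at J1  (J1: bond 0 brought flow, rest push out)
bond 3 stroke at J1  (J1 flow already set via bond 0)
bond 4 stroke at J1  (common-f at J1 fixed by 0)

bond 0 stroke→Sf1
bond 1 stroke→J1
bond 2 stroke→J1
bond 3 stroke→J1
bond 4 stroke→J1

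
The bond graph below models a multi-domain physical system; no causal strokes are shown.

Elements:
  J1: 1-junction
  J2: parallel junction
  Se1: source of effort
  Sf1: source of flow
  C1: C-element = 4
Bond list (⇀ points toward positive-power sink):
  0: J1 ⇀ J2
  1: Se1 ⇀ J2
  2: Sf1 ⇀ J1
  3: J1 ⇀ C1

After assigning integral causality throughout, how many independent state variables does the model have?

#1 |J2  (source Se1 imposes e)
#2 |Sf1  (Sf1 fixes flow; stroke at Sf1)
#0 |J1  (common-f at J1 fixed by 2)
#3 |J1  (J1: bond 2 brought flow, rest push out)

1  (C1 all integral)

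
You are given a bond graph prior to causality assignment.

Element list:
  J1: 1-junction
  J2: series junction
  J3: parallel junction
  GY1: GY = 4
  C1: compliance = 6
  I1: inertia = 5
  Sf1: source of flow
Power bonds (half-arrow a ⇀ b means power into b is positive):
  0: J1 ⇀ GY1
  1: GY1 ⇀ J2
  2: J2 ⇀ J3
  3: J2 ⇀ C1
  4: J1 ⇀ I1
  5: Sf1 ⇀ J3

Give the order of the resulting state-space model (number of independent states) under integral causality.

β5 stroke→Sf1  (Sf1 fixes flow; stroke at Sf1)
β2 stroke→J3  (J3: last free bond brings effort in)
β1 stroke→J2  (J2 flow already set via bond 2)
β3 stroke→J2  (J2: bond 2 brought flow, rest push out)
β0 stroke→J1  (GY1: gyrator matches bond 1)
β4 stroke→I1  (J1: last free bond brings flow in)

2  (C1, I1 all integral)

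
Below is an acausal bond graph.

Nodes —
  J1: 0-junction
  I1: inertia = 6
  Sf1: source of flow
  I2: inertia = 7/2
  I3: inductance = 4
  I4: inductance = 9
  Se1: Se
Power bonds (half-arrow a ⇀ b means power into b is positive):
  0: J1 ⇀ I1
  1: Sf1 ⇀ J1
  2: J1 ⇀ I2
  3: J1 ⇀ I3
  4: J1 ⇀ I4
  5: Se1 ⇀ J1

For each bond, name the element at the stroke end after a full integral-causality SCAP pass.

#1 stroke→Sf1  (Sf1: flow source, stroke at near end)
#5 stroke→J1  (Se1: effort source, stroke at far end)
#0 stroke→I1  (0-jn J1 has e-setter on 5)
#2 stroke→I2  (0-jn J1 has e-setter on 5)
#3 stroke→I3  (0-jn J1 has e-setter on 5)
#4 stroke→I4  (0-jn J1 has e-setter on 5)

#0 stroke→I1
#1 stroke→Sf1
#2 stroke→I2
#3 stroke→I3
#4 stroke→I4
#5 stroke→J1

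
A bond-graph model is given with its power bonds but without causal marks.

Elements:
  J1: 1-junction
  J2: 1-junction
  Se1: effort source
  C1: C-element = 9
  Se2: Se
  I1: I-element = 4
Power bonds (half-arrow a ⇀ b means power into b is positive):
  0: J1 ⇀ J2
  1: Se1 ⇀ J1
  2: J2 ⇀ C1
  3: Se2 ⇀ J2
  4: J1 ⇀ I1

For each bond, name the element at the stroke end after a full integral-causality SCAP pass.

β0 →J1
β1 →J1
β2 →J2
β3 →J2
β4 →I1

β1 |J1  (Se1: effort source, stroke at far end)
β3 |J2  (source Se2 imposes e)
β2 |J2  (C1 integral (e out))
β0 |J1  (only one flow-in slot at J2)
β4 |I1  (J1: last free bond brings flow in)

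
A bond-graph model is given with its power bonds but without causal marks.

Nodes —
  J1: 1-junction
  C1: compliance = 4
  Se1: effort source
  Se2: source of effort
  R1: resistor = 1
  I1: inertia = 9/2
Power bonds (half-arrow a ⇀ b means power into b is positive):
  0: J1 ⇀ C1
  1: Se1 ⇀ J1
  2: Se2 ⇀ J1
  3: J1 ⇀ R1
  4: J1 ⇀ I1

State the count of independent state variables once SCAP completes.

2  (C1, I1 all integral)

b1 →J1  (Se1: effort source, stroke at far end)
b2 →J1  (Se2 (Se) sets effort on bond)
b0 →J1  (C1 outputs effort q/C1)
b4 →I1  (prefer integral on I1)
b3 →J1  (1-jn J1 has f-setter on 4)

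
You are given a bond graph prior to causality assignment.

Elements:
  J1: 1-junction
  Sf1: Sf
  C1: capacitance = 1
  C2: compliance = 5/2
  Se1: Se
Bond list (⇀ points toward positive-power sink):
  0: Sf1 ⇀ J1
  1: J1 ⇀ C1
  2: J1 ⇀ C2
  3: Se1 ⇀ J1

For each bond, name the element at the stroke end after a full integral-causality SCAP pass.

β0 stroke at Sf1
β1 stroke at J1
β2 stroke at J1
β3 stroke at J1

#0 →Sf1  (Sf1: flow source, stroke at near end)
#3 →J1  (source Se1 imposes e)
#1 →J1  (1-jn J1 has f-setter on 0)
#2 →J1  (1-jn J1 has f-setter on 0)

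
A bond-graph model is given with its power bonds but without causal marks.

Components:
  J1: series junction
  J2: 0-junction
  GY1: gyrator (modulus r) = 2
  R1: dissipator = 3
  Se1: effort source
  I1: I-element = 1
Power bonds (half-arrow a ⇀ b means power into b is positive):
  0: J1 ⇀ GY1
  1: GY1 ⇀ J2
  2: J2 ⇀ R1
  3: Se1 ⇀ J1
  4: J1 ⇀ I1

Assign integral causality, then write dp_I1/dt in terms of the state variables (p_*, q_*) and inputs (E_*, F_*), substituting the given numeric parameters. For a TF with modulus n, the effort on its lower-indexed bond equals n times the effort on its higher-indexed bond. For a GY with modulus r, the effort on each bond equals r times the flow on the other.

bond 3 →J1  (Se1: effort source, stroke at far end)
bond 4 →I1  (I1 outputs flow p/I1)
bond 0 →J1  (1-jn J1 has f-setter on 4)
bond 1 →J2  (GY1 both-in/both-out from 0)
bond 2 →R1  (J2: bond 1 brought effort, rest push out)

dp_I1/dt = E_Se1 - 4*p_I1/3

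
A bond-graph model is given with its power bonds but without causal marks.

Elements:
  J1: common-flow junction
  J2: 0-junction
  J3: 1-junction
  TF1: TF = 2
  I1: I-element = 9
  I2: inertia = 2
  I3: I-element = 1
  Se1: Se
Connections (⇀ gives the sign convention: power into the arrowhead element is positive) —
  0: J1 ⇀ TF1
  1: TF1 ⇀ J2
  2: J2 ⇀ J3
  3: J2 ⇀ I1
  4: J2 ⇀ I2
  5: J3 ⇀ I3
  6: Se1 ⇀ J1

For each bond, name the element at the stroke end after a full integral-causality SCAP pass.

bond 6 stroke at J1  (Se1 (Se) sets effort on bond)
bond 0 stroke at TF1  (closing 1-jn rule on J1)
bond 1 stroke at J2  (TF TF1: opposite of bond 0)
bond 2 stroke at J3  (0-jn J2 has e-setter on 1)
bond 3 stroke at I1  (0-jn J2 has e-setter on 1)
bond 4 stroke at I2  (common-e at J2 fixed by 1)
bond 5 stroke at I3  (J3: last free bond brings flow in)

b0 |TF1
b1 |J2
b2 |J3
b3 |I1
b4 |I2
b5 |I3
b6 |J1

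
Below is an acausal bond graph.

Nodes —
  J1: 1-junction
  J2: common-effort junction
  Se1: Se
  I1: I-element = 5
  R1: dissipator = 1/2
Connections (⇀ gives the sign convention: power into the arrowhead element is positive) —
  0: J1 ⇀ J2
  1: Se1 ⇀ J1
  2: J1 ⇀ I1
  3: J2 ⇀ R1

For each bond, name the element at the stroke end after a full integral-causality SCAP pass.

#1 →J1  (Se1: effort source, stroke at far end)
#2 →I1  (I1 integral (f out))
#0 →J1  (1-jn J1 has f-setter on 2)
#3 →J2  (only one effort-in slot at J2)

bond 0 →J1
bond 1 →J1
bond 2 →I1
bond 3 →J2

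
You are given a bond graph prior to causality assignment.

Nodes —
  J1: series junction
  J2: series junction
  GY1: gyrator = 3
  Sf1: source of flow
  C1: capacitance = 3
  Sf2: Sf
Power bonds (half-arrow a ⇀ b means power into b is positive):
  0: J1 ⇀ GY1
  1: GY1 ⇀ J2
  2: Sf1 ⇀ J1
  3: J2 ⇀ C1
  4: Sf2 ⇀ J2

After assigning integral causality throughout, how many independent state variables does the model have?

1  (C1 all integral)

#2 stroke→Sf1  (Sf1 (Sf) sets flow on bond)
#4 stroke→Sf2  (source Sf2 imposes f)
#0 stroke→J1  (1-jn J1 has f-setter on 2)
#1 stroke→J2  (J2 flow already set via bond 4)
#3 stroke→J2  (J2: bond 4 brought flow, rest push out)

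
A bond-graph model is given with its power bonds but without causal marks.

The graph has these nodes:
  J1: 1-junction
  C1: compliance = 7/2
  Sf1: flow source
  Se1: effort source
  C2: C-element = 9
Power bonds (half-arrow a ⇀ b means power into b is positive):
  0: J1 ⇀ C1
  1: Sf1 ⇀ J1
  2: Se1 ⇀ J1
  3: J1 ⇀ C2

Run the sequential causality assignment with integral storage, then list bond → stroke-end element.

β0 |J1
β1 |Sf1
β2 |J1
β3 |J1

b1 |Sf1  (Sf1 fixes flow; stroke at Sf1)
b2 |J1  (Se1 (Se) sets effort on bond)
b0 |J1  (J1 flow already set via bond 1)
b3 |J1  (J1 flow already set via bond 1)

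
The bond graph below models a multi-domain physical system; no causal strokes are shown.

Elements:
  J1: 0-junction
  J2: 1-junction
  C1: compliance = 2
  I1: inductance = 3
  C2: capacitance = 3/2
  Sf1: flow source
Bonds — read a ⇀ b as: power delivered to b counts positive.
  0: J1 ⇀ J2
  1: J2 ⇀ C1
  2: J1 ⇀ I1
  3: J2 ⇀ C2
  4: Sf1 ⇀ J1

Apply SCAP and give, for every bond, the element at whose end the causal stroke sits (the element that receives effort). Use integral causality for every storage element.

β0 |J1
β1 |J2
β2 |I1
β3 |J2
β4 |Sf1

β4 stroke at Sf1  (Sf1: flow source, stroke at near end)
β1 stroke at J2  (C1: C, integral causality)
β2 stroke at I1  (prefer integral on I1)
β0 stroke at J1  (J1: last free bond brings effort in)
β3 stroke at J2  (J2 flow already set via bond 0)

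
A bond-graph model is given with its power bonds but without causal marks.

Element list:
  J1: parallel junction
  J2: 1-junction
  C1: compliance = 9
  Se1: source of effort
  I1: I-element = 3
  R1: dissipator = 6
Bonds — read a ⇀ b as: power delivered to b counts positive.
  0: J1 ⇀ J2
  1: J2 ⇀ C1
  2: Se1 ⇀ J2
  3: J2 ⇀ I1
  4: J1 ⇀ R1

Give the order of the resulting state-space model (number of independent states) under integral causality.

2  (C1, I1 all integral)

bond 2 stroke→J2  (Se1 (Se) sets effort on bond)
bond 1 stroke→J2  (C1 integral (e out))
bond 3 stroke→I1  (I1 integral (f out))
bond 0 stroke→J2  (1-jn J2 has f-setter on 3)
bond 4 stroke→J1  (closing 0-jn rule on J1)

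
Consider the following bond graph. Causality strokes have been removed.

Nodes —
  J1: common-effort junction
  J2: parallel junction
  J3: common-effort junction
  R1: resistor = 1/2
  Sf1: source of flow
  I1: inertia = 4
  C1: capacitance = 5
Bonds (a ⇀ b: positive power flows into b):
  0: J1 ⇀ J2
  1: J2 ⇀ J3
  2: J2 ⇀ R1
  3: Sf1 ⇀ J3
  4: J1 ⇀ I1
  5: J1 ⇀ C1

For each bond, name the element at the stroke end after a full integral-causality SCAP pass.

b0 stroke→J2
b1 stroke→J3
b2 stroke→R1
b3 stroke→Sf1
b4 stroke→I1
b5 stroke→J1

b3 |Sf1  (Sf1 (Sf) sets flow on bond)
b1 |J3  (J3 needs exactly one e-in)
b4 |I1  (I1 outputs flow p/I1)
b5 |J1  (C1 integral (e out))
b0 |J2  (J1: bond 5 brought effort, rest push out)
b2 |R1  (J2: bond 0 brought effort, rest push out)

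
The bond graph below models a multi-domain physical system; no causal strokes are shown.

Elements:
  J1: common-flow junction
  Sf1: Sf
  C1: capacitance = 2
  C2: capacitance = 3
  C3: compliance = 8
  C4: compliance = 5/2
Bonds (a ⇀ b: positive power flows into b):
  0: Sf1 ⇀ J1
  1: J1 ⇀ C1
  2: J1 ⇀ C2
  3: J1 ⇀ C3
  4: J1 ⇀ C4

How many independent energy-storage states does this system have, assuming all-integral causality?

bond 0 →Sf1  (Sf1 fixes flow; stroke at Sf1)
bond 1 →J1  (1-jn J1 has f-setter on 0)
bond 2 →J1  (1-jn J1 has f-setter on 0)
bond 3 →J1  (1-jn J1 has f-setter on 0)
bond 4 →J1  (common-f at J1 fixed by 0)

4  (C1, C2, C3, C4 all integral)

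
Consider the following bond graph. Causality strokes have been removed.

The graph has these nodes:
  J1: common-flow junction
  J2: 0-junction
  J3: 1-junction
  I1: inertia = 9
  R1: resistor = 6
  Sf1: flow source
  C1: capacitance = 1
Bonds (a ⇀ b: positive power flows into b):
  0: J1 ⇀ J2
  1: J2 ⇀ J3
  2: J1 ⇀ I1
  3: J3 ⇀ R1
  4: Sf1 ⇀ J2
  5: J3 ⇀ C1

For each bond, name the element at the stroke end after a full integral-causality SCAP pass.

bond 0 →J1
bond 1 →J2
bond 2 →I1
bond 3 →J3
bond 4 →Sf1
bond 5 →J3

#4 stroke→Sf1  (Sf1 fixes flow; stroke at Sf1)
#2 stroke→I1  (I1 outputs flow p/I1)
#0 stroke→J1  (J1: bond 2 brought flow, rest push out)
#1 stroke→J2  (closing 0-jn rule on J2)
#3 stroke→J3  (1-jn J3 has f-setter on 1)
#5 stroke→J3  (1-jn J3 has f-setter on 1)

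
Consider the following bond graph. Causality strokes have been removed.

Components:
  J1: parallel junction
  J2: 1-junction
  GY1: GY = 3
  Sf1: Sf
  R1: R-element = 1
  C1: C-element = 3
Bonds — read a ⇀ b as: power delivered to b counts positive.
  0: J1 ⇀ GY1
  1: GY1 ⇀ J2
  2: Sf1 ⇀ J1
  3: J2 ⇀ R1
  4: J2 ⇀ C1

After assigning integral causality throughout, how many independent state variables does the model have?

#2 stroke→Sf1  (Sf1: flow source, stroke at near end)
#0 stroke→J1  (J1: last free bond brings effort in)
#1 stroke→J2  (GY GY1: same side as bond 0)
#4 stroke→J2  (C1 integral (e out))
#3 stroke→R1  (J2: last free bond brings flow in)

1  (C1 all integral)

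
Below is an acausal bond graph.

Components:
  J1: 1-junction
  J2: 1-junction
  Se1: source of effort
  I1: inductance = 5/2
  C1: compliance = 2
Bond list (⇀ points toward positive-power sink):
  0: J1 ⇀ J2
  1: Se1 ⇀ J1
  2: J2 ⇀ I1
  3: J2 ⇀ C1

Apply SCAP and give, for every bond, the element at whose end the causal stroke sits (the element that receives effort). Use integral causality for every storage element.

β0 →J2
β1 →J1
β2 →I1
β3 →J2

#1 stroke→J1  (Se1: effort source, stroke at far end)
#0 stroke→J2  (only one flow-in slot at J1)
#2 stroke→I1  (prefer integral on I1)
#3 stroke→J2  (J2 flow already set via bond 2)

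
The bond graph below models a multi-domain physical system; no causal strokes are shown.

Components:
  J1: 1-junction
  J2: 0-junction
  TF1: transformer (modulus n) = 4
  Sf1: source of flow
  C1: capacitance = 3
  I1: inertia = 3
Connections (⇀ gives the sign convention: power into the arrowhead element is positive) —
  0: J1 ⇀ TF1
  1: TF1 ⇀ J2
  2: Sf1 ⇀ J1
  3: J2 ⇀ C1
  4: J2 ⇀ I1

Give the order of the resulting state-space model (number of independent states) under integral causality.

2  (C1, I1 all integral)

#2 →Sf1  (Sf1: flow source, stroke at near end)
#0 →J1  (common-f at J1 fixed by 2)
#1 →TF1  (TF1 one-in-one-out from 0)
#3 →J2  (prefer integral on C1)
#4 →I1  (J2 effort already set via bond 3)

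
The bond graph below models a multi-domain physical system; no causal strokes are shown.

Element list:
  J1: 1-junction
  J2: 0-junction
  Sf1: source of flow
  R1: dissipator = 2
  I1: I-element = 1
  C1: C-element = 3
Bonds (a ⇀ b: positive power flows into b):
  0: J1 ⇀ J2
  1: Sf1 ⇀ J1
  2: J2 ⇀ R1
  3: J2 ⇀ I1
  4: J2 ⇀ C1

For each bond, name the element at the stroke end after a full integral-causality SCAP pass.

β1 |Sf1  (Sf1 fixes flow; stroke at Sf1)
β0 |J1  (common-f at J1 fixed by 1)
β3 |I1  (I1 integral (f out))
β4 |J2  (C1 integral (e out))
β2 |R1  (0-jn J2 has e-setter on 4)

bond 0 stroke→J1
bond 1 stroke→Sf1
bond 2 stroke→R1
bond 3 stroke→I1
bond 4 stroke→J2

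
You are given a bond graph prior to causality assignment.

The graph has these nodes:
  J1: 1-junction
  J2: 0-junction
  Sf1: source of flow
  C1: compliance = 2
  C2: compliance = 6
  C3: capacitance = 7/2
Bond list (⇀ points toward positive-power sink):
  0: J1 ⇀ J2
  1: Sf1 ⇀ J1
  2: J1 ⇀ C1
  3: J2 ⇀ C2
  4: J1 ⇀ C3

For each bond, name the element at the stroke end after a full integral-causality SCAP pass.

b1 stroke at Sf1  (Sf1 fixes flow; stroke at Sf1)
b0 stroke at J1  (J1: bond 1 brought flow, rest push out)
b2 stroke at J1  (J1 flow already set via bond 1)
b4 stroke at J1  (J1 flow already set via bond 1)
b3 stroke at J2  (J2: last free bond brings effort in)

β0 stroke at J1
β1 stroke at Sf1
β2 stroke at J1
β3 stroke at J2
β4 stroke at J1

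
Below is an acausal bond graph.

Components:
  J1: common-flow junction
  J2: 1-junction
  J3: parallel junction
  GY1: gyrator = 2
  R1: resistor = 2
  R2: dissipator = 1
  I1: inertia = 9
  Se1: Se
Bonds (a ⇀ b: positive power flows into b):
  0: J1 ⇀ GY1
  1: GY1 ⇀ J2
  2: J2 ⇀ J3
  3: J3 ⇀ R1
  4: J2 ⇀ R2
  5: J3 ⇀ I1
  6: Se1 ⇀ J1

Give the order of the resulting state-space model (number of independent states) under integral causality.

1  (I1 all integral)

bond 6 stroke→J1  (Se1 fixes effort; stroke away)
bond 0 stroke→GY1  (J1 needs exactly one f-in)
bond 1 stroke→GY1  (GY1 both-in/both-out from 0)
bond 2 stroke→J2  (J2: bond 1 brought flow, rest push out)
bond 4 stroke→J2  (common-f at J2 fixed by 1)
bond 5 stroke→I1  (I1 outputs flow p/I1)
bond 3 stroke→J3  (closing 0-jn rule on J3)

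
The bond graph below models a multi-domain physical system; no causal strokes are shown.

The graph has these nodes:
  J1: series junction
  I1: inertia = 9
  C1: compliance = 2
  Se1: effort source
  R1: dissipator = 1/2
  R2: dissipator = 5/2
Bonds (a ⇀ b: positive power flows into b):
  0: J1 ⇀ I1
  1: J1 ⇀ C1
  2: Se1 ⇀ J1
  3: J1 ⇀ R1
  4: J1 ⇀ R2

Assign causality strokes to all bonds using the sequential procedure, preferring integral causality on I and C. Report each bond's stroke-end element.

β0 |I1
β1 |J1
β2 |J1
β3 |J1
β4 |J1

#2 stroke→J1  (Se1 fixes effort; stroke away)
#0 stroke→I1  (I1 integral (f out))
#1 stroke→J1  (1-jn J1 has f-setter on 0)
#3 stroke→J1  (1-jn J1 has f-setter on 0)
#4 stroke→J1  (common-f at J1 fixed by 0)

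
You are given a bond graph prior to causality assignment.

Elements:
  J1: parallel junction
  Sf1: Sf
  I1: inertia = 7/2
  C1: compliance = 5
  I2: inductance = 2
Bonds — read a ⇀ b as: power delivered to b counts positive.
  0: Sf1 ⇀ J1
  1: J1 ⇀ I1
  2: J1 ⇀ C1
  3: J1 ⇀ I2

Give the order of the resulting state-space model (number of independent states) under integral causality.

b0 stroke at Sf1  (Sf1 (Sf) sets flow on bond)
b1 stroke at I1  (prefer integral on I1)
b2 stroke at J1  (prefer integral on C1)
b3 stroke at I2  (common-e at J1 fixed by 2)

3  (C1, I1, I2 all integral)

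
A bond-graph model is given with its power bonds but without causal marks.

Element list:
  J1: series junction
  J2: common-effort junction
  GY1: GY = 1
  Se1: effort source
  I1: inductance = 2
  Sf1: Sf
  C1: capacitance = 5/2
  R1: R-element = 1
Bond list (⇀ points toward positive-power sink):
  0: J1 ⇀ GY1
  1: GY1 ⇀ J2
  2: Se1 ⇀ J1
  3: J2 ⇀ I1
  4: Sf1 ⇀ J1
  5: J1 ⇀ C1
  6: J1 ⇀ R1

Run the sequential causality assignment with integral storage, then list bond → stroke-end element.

b2 stroke→J1  (Se1 fixes effort; stroke away)
b4 stroke→Sf1  (Sf1 fixes flow; stroke at Sf1)
b0 stroke→J1  (J1 flow already set via bond 4)
b5 stroke→J1  (common-f at J1 fixed by 4)
b6 stroke→J1  (common-f at J1 fixed by 4)
b1 stroke→J2  (GY1: gyrator matches bond 0)
b3 stroke→I1  (0-jn J2 has e-setter on 1)

b0 |J1
b1 |J2
b2 |J1
b3 |I1
b4 |Sf1
b5 |J1
b6 |J1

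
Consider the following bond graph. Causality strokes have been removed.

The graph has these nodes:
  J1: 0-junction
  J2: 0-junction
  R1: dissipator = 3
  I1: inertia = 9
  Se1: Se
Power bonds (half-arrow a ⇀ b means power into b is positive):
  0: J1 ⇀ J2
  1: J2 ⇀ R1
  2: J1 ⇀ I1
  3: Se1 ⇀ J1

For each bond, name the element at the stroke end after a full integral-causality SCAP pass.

#3 stroke at J1  (Se1 fixes effort; stroke away)
#0 stroke at J2  (common-e at J1 fixed by 3)
#2 stroke at I1  (common-e at J1 fixed by 3)
#1 stroke at R1  (J2 effort already set via bond 0)

b0 stroke at J2
b1 stroke at R1
b2 stroke at I1
b3 stroke at J1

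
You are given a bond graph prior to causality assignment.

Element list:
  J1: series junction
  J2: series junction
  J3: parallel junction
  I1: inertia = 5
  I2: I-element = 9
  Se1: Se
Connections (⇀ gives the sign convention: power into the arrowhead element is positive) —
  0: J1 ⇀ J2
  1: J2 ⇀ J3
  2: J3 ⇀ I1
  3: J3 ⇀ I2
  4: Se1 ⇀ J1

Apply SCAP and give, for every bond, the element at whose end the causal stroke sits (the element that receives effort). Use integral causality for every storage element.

#4 →J1  (Se1 fixes effort; stroke away)
#0 →J2  (only one flow-in slot at J1)
#1 →J3  (closing 1-jn rule on J2)
#2 →I1  (0-jn J3 has e-setter on 1)
#3 →I2  (J3 effort already set via bond 1)

b0 stroke at J2
b1 stroke at J3
b2 stroke at I1
b3 stroke at I2
b4 stroke at J1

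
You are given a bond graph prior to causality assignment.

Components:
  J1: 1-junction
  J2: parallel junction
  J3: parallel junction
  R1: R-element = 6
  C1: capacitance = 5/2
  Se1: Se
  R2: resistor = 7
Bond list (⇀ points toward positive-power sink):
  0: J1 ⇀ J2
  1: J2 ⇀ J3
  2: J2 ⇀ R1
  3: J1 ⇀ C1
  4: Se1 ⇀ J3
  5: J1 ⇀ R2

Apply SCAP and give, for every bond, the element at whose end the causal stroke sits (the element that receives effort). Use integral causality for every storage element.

b0 stroke at J1
b1 stroke at J2
b2 stroke at R1
b3 stroke at J1
b4 stroke at J3
b5 stroke at R2

#4 stroke at J3  (source Se1 imposes e)
#1 stroke at J2  (0-jn J3 has e-setter on 4)
#0 stroke at J1  (J2: bond 1 brought effort, rest push out)
#2 stroke at R1  (J2 effort already set via bond 1)
#3 stroke at J1  (C1 integral (e out))
#5 stroke at R2  (J1: last free bond brings flow in)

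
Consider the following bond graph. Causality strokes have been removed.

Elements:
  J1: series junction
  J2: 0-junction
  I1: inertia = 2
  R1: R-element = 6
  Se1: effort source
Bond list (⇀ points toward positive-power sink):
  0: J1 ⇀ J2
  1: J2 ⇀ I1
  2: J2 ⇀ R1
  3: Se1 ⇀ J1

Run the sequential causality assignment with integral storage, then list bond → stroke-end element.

#3 stroke at J1  (Se1 fixes effort; stroke away)
#0 stroke at J2  (J1 needs exactly one f-in)
#1 stroke at I1  (common-e at J2 fixed by 0)
#2 stroke at R1  (common-e at J2 fixed by 0)

β0 stroke at J2
β1 stroke at I1
β2 stroke at R1
β3 stroke at J1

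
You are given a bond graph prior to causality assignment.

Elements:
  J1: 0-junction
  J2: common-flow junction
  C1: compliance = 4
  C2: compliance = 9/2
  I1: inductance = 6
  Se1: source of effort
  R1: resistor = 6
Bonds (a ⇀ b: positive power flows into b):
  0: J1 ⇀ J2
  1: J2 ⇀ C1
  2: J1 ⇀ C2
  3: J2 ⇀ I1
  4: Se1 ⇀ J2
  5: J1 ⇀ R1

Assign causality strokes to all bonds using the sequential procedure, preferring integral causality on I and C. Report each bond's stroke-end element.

b4 |J2  (Se1: effort source, stroke at far end)
b1 |J2  (C1 outputs effort q/C1)
b2 |J1  (C2 integral (e out))
b0 |J2  (common-e at J1 fixed by 2)
b5 |R1  (0-jn J1 has e-setter on 2)
b3 |I1  (J2: last free bond brings flow in)

b0 stroke→J2
b1 stroke→J2
b2 stroke→J1
b3 stroke→I1
b4 stroke→J2
b5 stroke→R1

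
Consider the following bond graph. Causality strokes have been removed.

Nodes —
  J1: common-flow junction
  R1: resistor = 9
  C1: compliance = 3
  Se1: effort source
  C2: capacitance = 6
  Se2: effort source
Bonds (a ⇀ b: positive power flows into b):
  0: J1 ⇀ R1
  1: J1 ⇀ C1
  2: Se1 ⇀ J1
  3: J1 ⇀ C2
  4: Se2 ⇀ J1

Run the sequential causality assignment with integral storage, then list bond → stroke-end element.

#0 |R1
#1 |J1
#2 |J1
#3 |J1
#4 |J1

b2 stroke at J1  (Se1 fixes effort; stroke away)
b4 stroke at J1  (source Se2 imposes e)
b1 stroke at J1  (prefer integral on C1)
b3 stroke at J1  (C2: C, integral causality)
b0 stroke at R1  (closing 1-jn rule on J1)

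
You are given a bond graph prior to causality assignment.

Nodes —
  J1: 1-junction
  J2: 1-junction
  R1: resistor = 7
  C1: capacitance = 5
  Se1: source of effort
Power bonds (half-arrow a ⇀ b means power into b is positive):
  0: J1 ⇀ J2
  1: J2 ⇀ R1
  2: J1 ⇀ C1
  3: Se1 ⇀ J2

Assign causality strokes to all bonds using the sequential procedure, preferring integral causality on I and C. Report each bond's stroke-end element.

#0 →J2
#1 →R1
#2 →J1
#3 →J2

b3 →J2  (Se1: effort source, stroke at far end)
b2 →J1  (prefer integral on C1)
b0 →J2  (J1: last free bond brings flow in)
b1 →R1  (J2 needs exactly one f-in)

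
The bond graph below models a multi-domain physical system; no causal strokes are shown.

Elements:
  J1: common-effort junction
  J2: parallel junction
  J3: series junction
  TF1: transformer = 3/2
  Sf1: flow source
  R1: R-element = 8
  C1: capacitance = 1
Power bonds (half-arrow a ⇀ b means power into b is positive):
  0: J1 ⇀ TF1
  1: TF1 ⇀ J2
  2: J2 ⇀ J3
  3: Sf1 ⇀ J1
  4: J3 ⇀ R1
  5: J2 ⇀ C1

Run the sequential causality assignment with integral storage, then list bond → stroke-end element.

β3 stroke at Sf1  (source Sf1 imposes f)
β0 stroke at J1  (closing 0-jn rule on J1)
β1 stroke at TF1  (TF TF1: opposite of bond 0)
β5 stroke at J2  (C1 integral (e out))
β2 stroke at J3  (J2 effort already set via bond 5)
β4 stroke at R1  (J3 needs exactly one f-in)

#0 stroke at J1
#1 stroke at TF1
#2 stroke at J3
#3 stroke at Sf1
#4 stroke at R1
#5 stroke at J2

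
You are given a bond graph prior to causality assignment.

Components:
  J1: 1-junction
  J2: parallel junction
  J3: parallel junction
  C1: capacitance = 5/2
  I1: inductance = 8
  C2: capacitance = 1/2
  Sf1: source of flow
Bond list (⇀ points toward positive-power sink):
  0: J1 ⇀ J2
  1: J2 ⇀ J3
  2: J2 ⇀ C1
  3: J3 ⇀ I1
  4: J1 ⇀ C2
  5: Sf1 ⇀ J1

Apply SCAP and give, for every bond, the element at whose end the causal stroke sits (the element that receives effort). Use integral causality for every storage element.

#0 →J1
#1 →J3
#2 →J2
#3 →I1
#4 →J1
#5 →Sf1

bond 5 |Sf1  (Sf1 fixes flow; stroke at Sf1)
bond 0 |J1  (common-f at J1 fixed by 5)
bond 4 |J1  (J1: bond 5 brought flow, rest push out)
bond 2 |J2  (C1: C, integral causality)
bond 1 |J3  (J2 effort already set via bond 2)
bond 3 |I1  (J3: bond 1 brought effort, rest push out)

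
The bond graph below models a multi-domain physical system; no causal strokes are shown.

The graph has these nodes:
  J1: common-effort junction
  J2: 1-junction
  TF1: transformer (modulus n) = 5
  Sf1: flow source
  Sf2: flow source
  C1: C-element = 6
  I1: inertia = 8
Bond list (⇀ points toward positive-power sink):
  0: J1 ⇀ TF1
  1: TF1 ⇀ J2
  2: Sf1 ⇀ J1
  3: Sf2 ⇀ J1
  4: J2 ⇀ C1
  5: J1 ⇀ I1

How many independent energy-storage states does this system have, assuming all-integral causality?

β2 stroke at Sf1  (source Sf1 imposes f)
β3 stroke at Sf2  (Sf2: flow source, stroke at near end)
β4 stroke at J2  (prefer integral on C1)
β1 stroke at TF1  (closing 1-jn rule on J2)
β0 stroke at J1  (TF1: transformer flips bond 1)
β5 stroke at I1  (J1: bond 0 brought effort, rest push out)

2  (C1, I1 all integral)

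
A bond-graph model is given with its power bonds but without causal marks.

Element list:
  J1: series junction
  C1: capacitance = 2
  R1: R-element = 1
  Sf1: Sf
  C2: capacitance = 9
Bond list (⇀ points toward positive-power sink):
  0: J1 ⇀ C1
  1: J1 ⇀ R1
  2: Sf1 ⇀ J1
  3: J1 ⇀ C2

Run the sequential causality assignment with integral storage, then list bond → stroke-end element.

bond 2 stroke→Sf1  (Sf1 fixes flow; stroke at Sf1)
bond 0 stroke→J1  (J1: bond 2 brought flow, rest push out)
bond 1 stroke→J1  (1-jn J1 has f-setter on 2)
bond 3 stroke→J1  (common-f at J1 fixed by 2)

β0 stroke→J1
β1 stroke→J1
β2 stroke→Sf1
β3 stroke→J1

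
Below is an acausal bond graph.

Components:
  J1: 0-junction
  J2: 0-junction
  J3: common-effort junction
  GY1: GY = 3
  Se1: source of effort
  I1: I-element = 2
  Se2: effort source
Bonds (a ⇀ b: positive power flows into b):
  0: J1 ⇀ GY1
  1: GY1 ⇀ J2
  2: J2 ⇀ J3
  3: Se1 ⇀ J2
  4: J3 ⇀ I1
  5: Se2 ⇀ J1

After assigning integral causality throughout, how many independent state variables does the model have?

b3 →J2  (Se1 (Se) sets effort on bond)
b5 →J1  (Se2: effort source, stroke at far end)
b0 →GY1  (J1 effort already set via bond 5)
b1 →GY1  (J2 effort already set via bond 3)
b2 →J3  (J2: bond 3 brought effort, rest push out)
b4 →I1  (J3 effort already set via bond 2)

1  (I1 all integral)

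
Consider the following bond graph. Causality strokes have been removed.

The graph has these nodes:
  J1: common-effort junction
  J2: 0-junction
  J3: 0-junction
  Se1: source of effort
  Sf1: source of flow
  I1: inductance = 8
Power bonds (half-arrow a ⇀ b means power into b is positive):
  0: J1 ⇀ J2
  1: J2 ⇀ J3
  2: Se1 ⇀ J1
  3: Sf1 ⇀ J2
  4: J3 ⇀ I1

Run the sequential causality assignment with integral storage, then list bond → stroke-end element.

b2 |J1  (source Se1 imposes e)
b3 |Sf1  (Sf1 (Sf) sets flow on bond)
b0 |J2  (J1: bond 2 brought effort, rest push out)
b1 |J3  (J2: bond 0 brought effort, rest push out)
b4 |I1  (0-jn J3 has e-setter on 1)

bond 0 stroke→J2
bond 1 stroke→J3
bond 2 stroke→J1
bond 3 stroke→Sf1
bond 4 stroke→I1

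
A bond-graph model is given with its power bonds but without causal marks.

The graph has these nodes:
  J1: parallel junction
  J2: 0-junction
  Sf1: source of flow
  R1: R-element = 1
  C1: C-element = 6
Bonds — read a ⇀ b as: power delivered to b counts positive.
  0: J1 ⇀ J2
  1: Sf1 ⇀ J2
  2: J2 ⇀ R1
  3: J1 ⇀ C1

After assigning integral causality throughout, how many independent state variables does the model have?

1  (C1 all integral)

β1 →Sf1  (source Sf1 imposes f)
β3 →J1  (prefer integral on C1)
β0 →J2  (common-e at J1 fixed by 3)
β2 →R1  (0-jn J2 has e-setter on 0)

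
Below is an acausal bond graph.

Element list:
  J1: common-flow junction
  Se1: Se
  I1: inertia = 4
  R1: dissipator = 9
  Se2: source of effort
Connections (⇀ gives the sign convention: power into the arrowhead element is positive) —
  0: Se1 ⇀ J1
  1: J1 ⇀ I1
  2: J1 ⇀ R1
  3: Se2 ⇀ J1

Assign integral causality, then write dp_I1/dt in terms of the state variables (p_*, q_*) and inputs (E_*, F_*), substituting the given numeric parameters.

#0 stroke at J1  (Se1: effort source, stroke at far end)
#3 stroke at J1  (source Se2 imposes e)
#1 stroke at I1  (I1 outputs flow p/I1)
#2 stroke at J1  (1-jn J1 has f-setter on 1)

dp_I1/dt = E_Se1 + E_Se2 - 9*p_I1/4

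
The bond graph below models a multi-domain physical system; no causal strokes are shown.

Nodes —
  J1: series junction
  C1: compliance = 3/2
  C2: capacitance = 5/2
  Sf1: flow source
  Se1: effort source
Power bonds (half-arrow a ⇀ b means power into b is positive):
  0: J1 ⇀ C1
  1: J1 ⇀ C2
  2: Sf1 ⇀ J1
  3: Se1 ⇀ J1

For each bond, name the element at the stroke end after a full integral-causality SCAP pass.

b0 →J1
b1 →J1
b2 →Sf1
b3 →J1

bond 2 stroke at Sf1  (Sf1 (Sf) sets flow on bond)
bond 3 stroke at J1  (source Se1 imposes e)
bond 0 stroke at J1  (J1 flow already set via bond 2)
bond 1 stroke at J1  (common-f at J1 fixed by 2)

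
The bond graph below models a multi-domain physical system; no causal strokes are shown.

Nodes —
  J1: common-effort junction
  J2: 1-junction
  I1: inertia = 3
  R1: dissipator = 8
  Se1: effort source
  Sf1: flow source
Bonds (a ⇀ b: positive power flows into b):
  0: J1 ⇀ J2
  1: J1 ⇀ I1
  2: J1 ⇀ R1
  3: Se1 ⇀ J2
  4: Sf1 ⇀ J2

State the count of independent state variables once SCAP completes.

1  (I1 all integral)

#3 stroke→J2  (Se1 (Se) sets effort on bond)
#4 stroke→Sf1  (Sf1 fixes flow; stroke at Sf1)
#0 stroke→J2  (J2: bond 4 brought flow, rest push out)
#1 stroke→I1  (I1: I, integral causality)
#2 stroke→J1  (closing 0-jn rule on J1)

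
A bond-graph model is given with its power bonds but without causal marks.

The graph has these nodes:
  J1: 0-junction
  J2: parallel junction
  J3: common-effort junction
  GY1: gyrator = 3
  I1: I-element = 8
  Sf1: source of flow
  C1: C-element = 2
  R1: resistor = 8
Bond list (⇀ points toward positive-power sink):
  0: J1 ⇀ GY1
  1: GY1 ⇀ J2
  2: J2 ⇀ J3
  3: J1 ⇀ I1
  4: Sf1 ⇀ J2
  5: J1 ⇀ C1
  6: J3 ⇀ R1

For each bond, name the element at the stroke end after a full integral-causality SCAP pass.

b4 stroke→Sf1  (source Sf1 imposes f)
b3 stroke→I1  (I1 outputs flow p/I1)
b5 stroke→J1  (C1: C, integral causality)
b0 stroke→GY1  (J1: bond 5 brought effort, rest push out)
b1 stroke→GY1  (GY GY1: same side as bond 0)
b2 stroke→J2  (J2 needs exactly one e-in)
b6 stroke→J3  (J3: last free bond brings effort in)

b0 stroke at GY1
b1 stroke at GY1
b2 stroke at J2
b3 stroke at I1
b4 stroke at Sf1
b5 stroke at J1
b6 stroke at J3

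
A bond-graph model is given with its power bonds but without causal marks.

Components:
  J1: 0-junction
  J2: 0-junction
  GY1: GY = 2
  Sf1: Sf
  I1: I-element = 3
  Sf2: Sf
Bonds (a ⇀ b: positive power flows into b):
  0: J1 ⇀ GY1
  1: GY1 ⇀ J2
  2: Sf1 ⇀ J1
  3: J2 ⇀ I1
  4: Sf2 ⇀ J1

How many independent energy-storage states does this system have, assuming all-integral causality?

1  (I1 all integral)

bond 2 stroke→Sf1  (Sf1 fixes flow; stroke at Sf1)
bond 4 stroke→Sf2  (source Sf2 imposes f)
bond 0 stroke→J1  (J1 needs exactly one e-in)
bond 1 stroke→J2  (GY GY1: same side as bond 0)
bond 3 stroke→I1  (common-e at J2 fixed by 1)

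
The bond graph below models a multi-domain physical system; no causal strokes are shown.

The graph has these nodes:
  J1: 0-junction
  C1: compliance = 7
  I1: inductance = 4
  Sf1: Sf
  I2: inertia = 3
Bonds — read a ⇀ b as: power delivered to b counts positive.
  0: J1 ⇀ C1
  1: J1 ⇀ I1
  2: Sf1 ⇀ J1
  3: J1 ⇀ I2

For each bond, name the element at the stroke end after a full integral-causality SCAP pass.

β0 |J1
β1 |I1
β2 |Sf1
β3 |I2

b2 stroke at Sf1  (Sf1: flow source, stroke at near end)
b0 stroke at J1  (C1 integral (e out))
b1 stroke at I1  (J1: bond 0 brought effort, rest push out)
b3 stroke at I2  (0-jn J1 has e-setter on 0)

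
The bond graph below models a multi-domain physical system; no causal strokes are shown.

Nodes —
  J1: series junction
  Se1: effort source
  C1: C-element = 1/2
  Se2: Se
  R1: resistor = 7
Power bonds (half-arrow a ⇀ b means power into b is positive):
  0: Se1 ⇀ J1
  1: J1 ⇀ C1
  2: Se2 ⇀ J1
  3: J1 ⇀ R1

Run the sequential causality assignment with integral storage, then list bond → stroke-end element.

bond 0 stroke→J1
bond 1 stroke→J1
bond 2 stroke→J1
bond 3 stroke→R1

bond 0 |J1  (source Se1 imposes e)
bond 2 |J1  (Se2: effort source, stroke at far end)
bond 1 |J1  (prefer integral on C1)
bond 3 |R1  (J1 needs exactly one f-in)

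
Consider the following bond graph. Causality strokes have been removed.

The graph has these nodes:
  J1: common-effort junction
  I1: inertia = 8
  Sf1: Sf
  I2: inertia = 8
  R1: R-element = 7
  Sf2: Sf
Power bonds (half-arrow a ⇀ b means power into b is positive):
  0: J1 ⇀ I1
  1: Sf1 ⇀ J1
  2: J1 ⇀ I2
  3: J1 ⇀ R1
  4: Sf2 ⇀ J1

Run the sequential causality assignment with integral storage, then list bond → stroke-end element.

bond 1 |Sf1  (Sf1 fixes flow; stroke at Sf1)
bond 4 |Sf2  (Sf2 (Sf) sets flow on bond)
bond 0 |I1  (I1: I, integral causality)
bond 2 |I2  (I2 outputs flow p/I2)
bond 3 |J1  (J1 needs exactly one e-in)

bond 0 →I1
bond 1 →Sf1
bond 2 →I2
bond 3 →J1
bond 4 →Sf2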